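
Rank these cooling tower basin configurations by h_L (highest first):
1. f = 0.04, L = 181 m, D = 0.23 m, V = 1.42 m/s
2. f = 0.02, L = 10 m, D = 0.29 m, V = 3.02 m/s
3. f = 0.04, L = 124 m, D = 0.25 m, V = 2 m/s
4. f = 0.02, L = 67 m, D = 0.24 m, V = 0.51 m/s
Case 1: h_L = 3.235 m
Case 2: h_L = 0.3206 m
Case 3: h_L = 4.045 m
Case 4: h_L = 0.07402 m
Ranking (highest first): 3, 1, 2, 4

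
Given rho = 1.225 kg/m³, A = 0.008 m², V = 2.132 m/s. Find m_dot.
Formula: \dot{m} = \rho A V
m_dot = 1.225·0.008·2.132 = 0.02089 kg/s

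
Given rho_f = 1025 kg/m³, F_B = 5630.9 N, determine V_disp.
Formula: F_B = \rho_f g V_{disp}
Substituting knowns: 5630.9 = 1025·9.81·V_disp
Solving for V_disp: V_disp = 5630.9/(1025·9.81) = 0.56 m³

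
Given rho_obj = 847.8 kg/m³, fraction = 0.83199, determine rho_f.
Formula: f_{sub} = \frac{\rho_{obj}}{\rho_f}
Substituting knowns: 0.83199 = 847.8/rho_f
Solving for rho_f: rho_f = 847.8/0.83199 = 1019 kg/m³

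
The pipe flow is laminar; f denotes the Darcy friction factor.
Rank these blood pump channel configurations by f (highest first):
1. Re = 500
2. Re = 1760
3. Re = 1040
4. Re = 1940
Case 1: f = 0.128
Case 2: f = 0.03636
Case 3: f = 0.06154
Case 4: f = 0.03299
Ranking (highest first): 1, 3, 2, 4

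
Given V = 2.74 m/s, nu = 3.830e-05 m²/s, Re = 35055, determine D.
Formula: Re = \frac{V D}{\nu}
Substituting knowns: 35055 = 2.74·D/3.830e-05
Solving for D: D = 35055·3.830e-05/2.74 = 0.49 m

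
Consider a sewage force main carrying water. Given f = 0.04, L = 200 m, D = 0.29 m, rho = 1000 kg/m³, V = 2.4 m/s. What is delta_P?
Formula: \Delta P = f \frac{L}{D} \frac{\rho V^2}{2}
delta_P = 0.04·(200/0.29)·0.5·1000·2.4²/1000 = 79.45 kPa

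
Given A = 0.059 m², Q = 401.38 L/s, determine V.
Formula: Q = A V
Substituting knowns: 401.38 = 0.059·V·1000
Solving for V: V = (401.38/1000)/0.059 = 6.803 m/s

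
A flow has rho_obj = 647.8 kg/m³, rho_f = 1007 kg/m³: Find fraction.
Formula: f_{sub} = \frac{\rho_{obj}}{\rho_f}
fraction = 647.8/1007 = 0.6433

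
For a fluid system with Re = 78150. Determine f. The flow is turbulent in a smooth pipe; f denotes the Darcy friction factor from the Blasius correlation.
Formula: f = \frac{0.316}{Re^{0.25}}
f = 0.316/78150^0.25 = 0.0189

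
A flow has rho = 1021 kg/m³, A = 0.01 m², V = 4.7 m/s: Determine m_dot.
Formula: \dot{m} = \rho A V
m_dot = 1021·0.01·4.7 = 47.99 kg/s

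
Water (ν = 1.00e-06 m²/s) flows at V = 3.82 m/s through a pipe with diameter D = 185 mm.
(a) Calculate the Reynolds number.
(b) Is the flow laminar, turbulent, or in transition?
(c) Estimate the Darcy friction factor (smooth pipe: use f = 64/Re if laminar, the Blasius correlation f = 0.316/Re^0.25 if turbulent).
(a) Re = V·D/ν = 3.82·0.185/1.00e-06 = 706700
(b) Flow regime: turbulent (Re > 4000)
(c) Friction factor: f = 0.316/Re^0.25 = 0.316/706700^0.25 = 0.0109 (Blasius is strictly valid for Re ≲ 1e5; used here as the smooth-pipe estimate the problem specifies)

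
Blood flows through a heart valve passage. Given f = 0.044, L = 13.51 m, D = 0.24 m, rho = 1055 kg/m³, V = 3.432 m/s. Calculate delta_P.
Formula: \Delta P = f \frac{L}{D} \frac{\rho V^2}{2}
delta_P = 0.044·(13.51/0.24)·0.5·1055·3.432²/1000 = 15.39 kPa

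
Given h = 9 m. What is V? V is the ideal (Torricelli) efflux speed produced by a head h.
Formula: V = \sqrt{2 g h}
V = √(2·9.81·9) = 13.29 m/s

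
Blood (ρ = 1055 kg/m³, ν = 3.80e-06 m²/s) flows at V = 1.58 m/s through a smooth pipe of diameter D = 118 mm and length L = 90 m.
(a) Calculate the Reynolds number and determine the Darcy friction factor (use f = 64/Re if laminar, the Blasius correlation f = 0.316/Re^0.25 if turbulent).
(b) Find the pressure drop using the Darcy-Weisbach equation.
(a) Re = V·D/ν = 1.58·0.118/3.80e-06 = 49063 → turbulent (Re > 4000); f = 0.316/Re^0.25 = 0.316/49063^0.25 = 0.021232
(b) Darcy-Weisbach: ΔP = f·(L/D)·½ρV²/1000 = 0.021232·(90/0.118)·½·1055·1.58²/1000 = 21.32 kPa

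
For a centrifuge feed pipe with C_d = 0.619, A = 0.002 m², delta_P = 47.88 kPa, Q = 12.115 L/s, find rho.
Formula: Q = C_d A \sqrt{\frac{2 \Delta P}{\rho}}
Substituting knowns: 12.115 = 0.619·0.002·√(2·(47.88·1000)/rho)·1000
Solving for rho: rho = 2·(47.88·1000)/((12.115/1000)/(0.619·0.002))² = 1000 kg/m³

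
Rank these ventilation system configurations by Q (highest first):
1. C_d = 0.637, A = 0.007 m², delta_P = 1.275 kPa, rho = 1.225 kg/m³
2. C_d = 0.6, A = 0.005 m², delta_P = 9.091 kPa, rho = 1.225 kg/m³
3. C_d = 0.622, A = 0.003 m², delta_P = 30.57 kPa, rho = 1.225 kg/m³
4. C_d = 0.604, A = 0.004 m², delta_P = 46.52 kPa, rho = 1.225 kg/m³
Case 1: Q = 203.4 L/s
Case 2: Q = 365.5 L/s
Case 3: Q = 416.9 L/s
Case 4: Q = 665.8 L/s
Ranking (highest first): 4, 3, 2, 1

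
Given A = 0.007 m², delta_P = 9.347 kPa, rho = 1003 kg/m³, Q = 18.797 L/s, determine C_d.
Formula: Q = C_d A \sqrt{\frac{2 \Delta P}{\rho}}
Substituting knowns: 18.797 = C_d·0.007·√(2·(9.347·1000)/1003)·1000
Solving for C_d: C_d = (18.797/1000)/(0.007·√(2·(9.347·1000)/1003)) = 0.622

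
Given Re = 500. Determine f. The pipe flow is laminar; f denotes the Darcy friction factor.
Formula: f = \frac{64}{Re}
f = 64/500 = 0.128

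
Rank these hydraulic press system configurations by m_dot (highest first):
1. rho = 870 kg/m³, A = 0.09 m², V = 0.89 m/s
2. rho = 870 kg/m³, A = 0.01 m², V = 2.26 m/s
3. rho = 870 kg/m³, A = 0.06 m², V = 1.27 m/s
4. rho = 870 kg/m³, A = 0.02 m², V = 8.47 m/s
Case 1: m_dot = 69.69 kg/s
Case 2: m_dot = 19.66 kg/s
Case 3: m_dot = 66.29 kg/s
Case 4: m_dot = 147.4 kg/s
Ranking (highest first): 4, 1, 3, 2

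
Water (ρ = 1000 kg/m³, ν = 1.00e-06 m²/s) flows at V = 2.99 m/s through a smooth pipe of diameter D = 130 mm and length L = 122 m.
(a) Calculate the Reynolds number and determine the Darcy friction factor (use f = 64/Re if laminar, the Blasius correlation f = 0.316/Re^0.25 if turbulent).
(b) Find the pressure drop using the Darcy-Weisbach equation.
(a) Re = V·D/ν = 2.99·0.13/1.00e-06 = 388700 → turbulent (Re > 4000); f = 0.316/Re^0.25 = 0.316/388700^0.25 = 0.012656 (Blasius is strictly valid for Re ≲ 1e5; used here as the smooth-pipe estimate the problem specifies)
(b) Darcy-Weisbach: ΔP = f·(L/D)·½ρV²/1000 = 0.012656·(122/0.130)·½·1000·2.99²/1000 = 53.09 kPa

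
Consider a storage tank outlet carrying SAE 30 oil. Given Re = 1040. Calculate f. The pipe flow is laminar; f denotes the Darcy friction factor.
Formula: f = \frac{64}{Re}
f = 64/1040 = 0.06154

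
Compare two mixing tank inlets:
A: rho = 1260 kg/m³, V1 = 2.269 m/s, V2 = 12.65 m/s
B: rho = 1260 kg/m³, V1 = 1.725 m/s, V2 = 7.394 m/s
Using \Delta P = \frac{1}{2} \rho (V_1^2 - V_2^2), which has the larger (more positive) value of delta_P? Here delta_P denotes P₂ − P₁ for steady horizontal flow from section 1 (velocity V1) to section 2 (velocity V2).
delta_P(A) = -97.57 kPa, delta_P(B) = -32.57 kPa. Answer: B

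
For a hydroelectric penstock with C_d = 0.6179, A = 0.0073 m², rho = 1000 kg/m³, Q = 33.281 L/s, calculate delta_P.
Formula: Q = C_d A \sqrt{\frac{2 \Delta P}{\rho}}
Substituting knowns: 33.281 = 0.6179·0.0073·√(2·(delta_P·1000)/1000)·1000
Solving for delta_P: delta_P = ((33.281/1000)/(0.6179·0.0073))²·1000/2/1000 = 27.22 kPa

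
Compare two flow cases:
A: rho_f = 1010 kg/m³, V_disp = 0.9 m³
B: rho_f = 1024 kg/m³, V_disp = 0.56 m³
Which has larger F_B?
F_B(A) = 8917 N, F_B(B) = 5625 N. Answer: A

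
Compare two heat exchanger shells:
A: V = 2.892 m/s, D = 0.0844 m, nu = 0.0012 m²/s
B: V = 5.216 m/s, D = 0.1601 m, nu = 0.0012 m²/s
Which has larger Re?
Re(A) = 203.4, Re(B) = 695.9. Answer: B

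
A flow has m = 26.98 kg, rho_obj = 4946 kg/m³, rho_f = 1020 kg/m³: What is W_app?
Formula: W_{app} = mg\left(1 - \frac{\rho_f}{\rho_{obj}}\right)
W_app = 26.98·9.81·(1 − 1020/4946) = 210.1 N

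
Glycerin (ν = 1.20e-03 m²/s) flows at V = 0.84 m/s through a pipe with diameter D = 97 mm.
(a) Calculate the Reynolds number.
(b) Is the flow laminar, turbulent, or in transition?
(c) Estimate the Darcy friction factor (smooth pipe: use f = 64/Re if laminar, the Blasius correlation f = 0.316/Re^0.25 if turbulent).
(a) Re = V·D/ν = 0.84·0.097/1.20e-03 = 67.9
(b) Flow regime: laminar (Re < 2300)
(c) Friction factor: f = 64/Re = 64/67.9 = 0.9426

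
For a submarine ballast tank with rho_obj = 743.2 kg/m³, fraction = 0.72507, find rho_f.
Formula: f_{sub} = \frac{\rho_{obj}}{\rho_f}
Substituting knowns: 0.72507 = 743.2/rho_f
Solving for rho_f: rho_f = 743.2/0.72507 = 1025 kg/m³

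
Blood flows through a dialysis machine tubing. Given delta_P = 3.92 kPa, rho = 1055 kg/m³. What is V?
Formula: V = \sqrt{\frac{2 \Delta P}{\rho}}
V = √(2·(3.92·1000)/1055) = 2.726 m/s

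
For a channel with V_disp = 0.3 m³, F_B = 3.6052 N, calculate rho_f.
Formula: F_B = \rho_f g V_{disp}
Substituting knowns: 3.6052 = rho_f·9.81·0.3
Solving for rho_f: rho_f = 3.6052/(9.81·0.3) = 1.225 kg/m³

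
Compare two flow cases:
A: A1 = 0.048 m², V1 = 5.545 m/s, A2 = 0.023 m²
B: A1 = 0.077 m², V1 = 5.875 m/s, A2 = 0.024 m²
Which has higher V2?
V2(A) = 11.57 m/s, V2(B) = 18.85 m/s. Answer: B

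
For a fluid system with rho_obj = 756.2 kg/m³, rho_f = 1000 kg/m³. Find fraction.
Formula: f_{sub} = \frac{\rho_{obj}}{\rho_f}
fraction = 756.2/1000 = 0.7562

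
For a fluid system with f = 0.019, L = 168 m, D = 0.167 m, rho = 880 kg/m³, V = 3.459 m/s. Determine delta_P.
Formula: \Delta P = f \frac{L}{D} \frac{\rho V^2}{2}
delta_P = 0.019·(168/0.167)·0.5·880·3.459²/1000 = 100.6 kPa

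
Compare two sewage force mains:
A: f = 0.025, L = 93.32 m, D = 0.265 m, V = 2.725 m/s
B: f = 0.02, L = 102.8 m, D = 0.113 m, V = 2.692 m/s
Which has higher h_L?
h_L(A) = 3.332 m, h_L(B) = 6.72 m. Answer: B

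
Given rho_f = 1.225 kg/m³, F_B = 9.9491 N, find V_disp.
Formula: F_B = \rho_f g V_{disp}
Substituting knowns: 9.9491 = 1.225·9.81·V_disp
Solving for V_disp: V_disp = 9.9491/(1.225·9.81) = 0.8279 m³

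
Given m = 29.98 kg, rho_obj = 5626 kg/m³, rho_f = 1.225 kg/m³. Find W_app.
Formula: W_{app} = mg\left(1 - \frac{\rho_f}{\rho_{obj}}\right)
W_app = 29.98·9.81·(1 − 1.225/5626) = 294 N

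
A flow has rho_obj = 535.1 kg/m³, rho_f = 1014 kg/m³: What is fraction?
Formula: f_{sub} = \frac{\rho_{obj}}{\rho_f}
fraction = 535.1/1014 = 0.5277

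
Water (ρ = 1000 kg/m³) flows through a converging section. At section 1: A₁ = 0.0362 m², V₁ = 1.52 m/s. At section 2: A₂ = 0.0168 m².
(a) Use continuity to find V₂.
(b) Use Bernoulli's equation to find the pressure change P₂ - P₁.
(a) Continuity: A₁V₁=A₂V₂ -> V₂=A₁V₁/A₂=0.0362*1.52/0.0168=3.28 m/s
(b) Bernoulli: P₂-P₁=0.5*rho*(V₁^2-V₂^2)/1000=0.5*1000*(1.52^2-3.28^2)/1000=-4.224 kPa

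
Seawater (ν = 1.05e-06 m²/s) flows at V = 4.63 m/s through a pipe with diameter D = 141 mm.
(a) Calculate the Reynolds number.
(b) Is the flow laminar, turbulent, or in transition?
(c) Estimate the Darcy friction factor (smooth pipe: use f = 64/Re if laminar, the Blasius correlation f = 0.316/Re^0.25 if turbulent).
(a) Re = V·D/ν = 4.63·0.141/1.05e-06 = 621740
(b) Flow regime: turbulent (Re > 4000)
(c) Friction factor: f = 0.316/Re^0.25 = 0.316/621740^0.25 = 0.01125 (Blasius is strictly valid for Re ≲ 1e5; used here as the smooth-pipe estimate the problem specifies)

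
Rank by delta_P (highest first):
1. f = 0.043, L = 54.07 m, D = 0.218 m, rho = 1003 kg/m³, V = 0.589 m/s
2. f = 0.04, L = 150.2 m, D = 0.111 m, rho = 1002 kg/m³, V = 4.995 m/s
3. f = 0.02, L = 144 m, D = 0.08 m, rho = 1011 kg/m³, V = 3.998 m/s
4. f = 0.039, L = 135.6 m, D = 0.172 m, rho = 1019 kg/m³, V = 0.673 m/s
Case 1: delta_P = 1.856 kPa
Case 2: delta_P = 676.6 kPa
Case 3: delta_P = 290.9 kPa
Case 4: delta_P = 7.095 kPa
Ranking (highest first): 2, 3, 4, 1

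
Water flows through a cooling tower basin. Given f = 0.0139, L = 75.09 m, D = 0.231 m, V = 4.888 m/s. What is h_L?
Formula: h_L = f \frac{L}{D} \frac{V^2}{2g}
h_L = 0.0139·(75.09/0.231)·4.888²/(2·9.81) = 5.502 m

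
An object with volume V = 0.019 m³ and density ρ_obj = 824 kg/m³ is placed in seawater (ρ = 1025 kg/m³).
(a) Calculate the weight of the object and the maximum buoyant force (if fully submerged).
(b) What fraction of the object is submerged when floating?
(a) W=rho_obj*g*V=824*9.81*0.019=153.6 N; F_B(max)=rho*g*V=1025*9.81*0.019=191.0 N
(b) Floating fraction=rho_obj/rho=824/1025=0.804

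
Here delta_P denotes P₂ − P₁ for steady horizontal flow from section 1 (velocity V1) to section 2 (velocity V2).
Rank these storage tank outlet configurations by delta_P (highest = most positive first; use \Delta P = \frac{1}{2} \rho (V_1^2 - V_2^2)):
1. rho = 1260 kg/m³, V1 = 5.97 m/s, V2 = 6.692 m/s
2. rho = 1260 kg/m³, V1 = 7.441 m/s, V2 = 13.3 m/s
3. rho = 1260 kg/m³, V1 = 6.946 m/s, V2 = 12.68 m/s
Case 1: delta_P = -5.759 kPa
Case 2: delta_P = -76.56 kPa
Case 3: delta_P = -70.9 kPa
Ranking (highest first): 1, 3, 2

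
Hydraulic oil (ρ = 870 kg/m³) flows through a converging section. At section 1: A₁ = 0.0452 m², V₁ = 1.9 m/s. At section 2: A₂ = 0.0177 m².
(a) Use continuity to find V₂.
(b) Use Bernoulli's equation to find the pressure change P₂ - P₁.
(a) Continuity: A₁V₁=A₂V₂ -> V₂=A₁V₁/A₂=0.0452*1.9/0.0177=4.85 m/s
(b) Bernoulli: P₂-P₁=0.5*rho*(V₁^2-V₂^2)/1000=0.5*870*(1.9^2-4.85^2)/1000=-8.662 kPa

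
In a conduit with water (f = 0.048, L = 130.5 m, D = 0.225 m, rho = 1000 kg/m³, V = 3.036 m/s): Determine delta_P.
Formula: \Delta P = f \frac{L}{D} \frac{\rho V^2}{2}
delta_P = 0.048·(130.5/0.225)·0.5·1000·3.036²/1000 = 128.3 kPa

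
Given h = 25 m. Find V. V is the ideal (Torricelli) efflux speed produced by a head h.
Formula: V = \sqrt{2 g h}
V = √(2·9.81·25) = 22.15 m/s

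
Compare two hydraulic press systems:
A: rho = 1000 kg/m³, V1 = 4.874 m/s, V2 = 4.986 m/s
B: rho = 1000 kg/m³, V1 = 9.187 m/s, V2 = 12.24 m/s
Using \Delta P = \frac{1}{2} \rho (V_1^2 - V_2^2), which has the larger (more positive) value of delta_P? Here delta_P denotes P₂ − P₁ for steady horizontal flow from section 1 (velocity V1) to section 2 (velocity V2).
delta_P(A) = -0.5522 kPa, delta_P(B) = -32.71 kPa. Answer: A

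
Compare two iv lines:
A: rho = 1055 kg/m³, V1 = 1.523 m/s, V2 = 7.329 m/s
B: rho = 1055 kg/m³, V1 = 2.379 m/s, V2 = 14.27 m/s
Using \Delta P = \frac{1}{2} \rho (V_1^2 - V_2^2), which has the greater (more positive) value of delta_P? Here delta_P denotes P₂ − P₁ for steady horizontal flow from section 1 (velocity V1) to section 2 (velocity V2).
delta_P(A) = -27.11 kPa, delta_P(B) = -104.4 kPa. Answer: A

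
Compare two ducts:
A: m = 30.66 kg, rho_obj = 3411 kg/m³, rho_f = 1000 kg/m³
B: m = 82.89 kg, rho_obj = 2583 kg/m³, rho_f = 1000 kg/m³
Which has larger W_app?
W_app(A) = 212.6 N, W_app(B) = 498.3 N. Answer: B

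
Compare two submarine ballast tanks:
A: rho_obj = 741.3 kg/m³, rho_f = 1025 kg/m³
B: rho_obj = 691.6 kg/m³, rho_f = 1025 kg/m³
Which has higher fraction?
fraction(A) = 0.7232, fraction(B) = 0.6747. Answer: A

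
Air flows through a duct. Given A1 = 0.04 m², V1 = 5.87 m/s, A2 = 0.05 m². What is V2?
Formula: V_2 = \frac{A_1 V_1}{A_2}
V2 = 0.04·5.87/0.05 = 4.696 m/s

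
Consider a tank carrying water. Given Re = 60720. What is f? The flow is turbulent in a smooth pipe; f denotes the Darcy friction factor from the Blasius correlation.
Formula: f = \frac{0.316}{Re^{0.25}}
f = 0.316/60720^0.25 = 0.02013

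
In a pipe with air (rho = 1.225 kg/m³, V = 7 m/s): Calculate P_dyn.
Formula: P_{dyn} = \frac{1}{2} \rho V^2
P_dyn = 0.5·1.225·7²/1000 = 0.03001 kPa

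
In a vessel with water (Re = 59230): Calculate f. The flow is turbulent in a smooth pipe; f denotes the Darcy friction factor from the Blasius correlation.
Formula: f = \frac{0.316}{Re^{0.25}}
f = 0.316/59230^0.25 = 0.02026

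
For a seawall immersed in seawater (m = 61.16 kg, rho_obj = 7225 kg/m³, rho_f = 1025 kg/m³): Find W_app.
Formula: W_{app} = mg\left(1 - \frac{\rho_f}{\rho_{obj}}\right)
W_app = 61.16·9.81·(1 − 1025/7225) = 514.9 N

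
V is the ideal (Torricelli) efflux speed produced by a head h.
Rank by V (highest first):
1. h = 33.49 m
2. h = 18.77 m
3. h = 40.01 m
Case 1: V = 25.63 m/s
Case 2: V = 19.19 m/s
Case 3: V = 28.02 m/s
Ranking (highest first): 3, 1, 2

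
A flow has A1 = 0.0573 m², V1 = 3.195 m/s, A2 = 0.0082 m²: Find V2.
Formula: V_2 = \frac{A_1 V_1}{A_2}
V2 = 0.0573·3.195/0.0082 = 22.33 m/s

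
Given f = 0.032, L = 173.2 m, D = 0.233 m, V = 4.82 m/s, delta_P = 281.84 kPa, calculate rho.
Formula: \Delta P = f \frac{L}{D} \frac{\rho V^2}{2}
Substituting knowns: 281.84 = 0.032·(173.2/0.233)·0.5·rho·4.82²/1000
Solving for rho: rho = (281.84·1000)/(0.032·(173.2/0.233)·0.5·4.82²) = 1020 kg/m³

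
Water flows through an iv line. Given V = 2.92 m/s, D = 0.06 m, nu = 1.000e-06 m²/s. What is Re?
Formula: Re = \frac{V D}{\nu}
Re = 2.92·0.06/1.000e-06 = 175200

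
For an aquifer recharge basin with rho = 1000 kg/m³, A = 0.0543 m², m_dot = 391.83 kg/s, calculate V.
Formula: \dot{m} = \rho A V
Substituting knowns: 391.83 = 1000·0.0543·V
Solving for V: V = 391.83/(1000·0.0543) = 7.216 m/s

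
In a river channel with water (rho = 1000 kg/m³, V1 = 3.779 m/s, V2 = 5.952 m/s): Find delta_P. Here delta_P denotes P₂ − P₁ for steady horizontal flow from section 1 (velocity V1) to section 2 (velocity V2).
Formula: \Delta P = \frac{1}{2} \rho (V_1^2 - V_2^2)
delta_P = 0.5·1000·(3.779² − 5.952²)/1000 = -10.57 kPa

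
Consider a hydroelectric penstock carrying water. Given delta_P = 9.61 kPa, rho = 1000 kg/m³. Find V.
Formula: V = \sqrt{\frac{2 \Delta P}{\rho}}
V = √(2·(9.61·1000)/1000) = 4.384 m/s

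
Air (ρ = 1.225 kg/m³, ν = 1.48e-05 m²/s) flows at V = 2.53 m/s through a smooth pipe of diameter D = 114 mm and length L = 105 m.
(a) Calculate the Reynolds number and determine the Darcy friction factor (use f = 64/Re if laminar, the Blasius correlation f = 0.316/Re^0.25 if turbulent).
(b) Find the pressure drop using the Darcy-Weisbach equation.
(a) Re = V·D/ν = 2.53·0.114/1.48e-05 = 19488 → turbulent (Re > 4000); f = 0.316/Re^0.25 = 0.316/19488^0.25 = 0.026745
(b) Darcy-Weisbach: ΔP = f·(L/D)·½ρV²/1000 = 0.026745·(105/0.114)·½·1.225·2.53²/1000 = 0.09658 kPa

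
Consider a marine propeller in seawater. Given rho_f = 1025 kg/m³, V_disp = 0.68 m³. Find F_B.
Formula: F_B = \rho_f g V_{disp}
F_B = 1025·9.81·0.68 = 6838 N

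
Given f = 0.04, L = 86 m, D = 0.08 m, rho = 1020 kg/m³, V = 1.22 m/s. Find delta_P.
Formula: \Delta P = f \frac{L}{D} \frac{\rho V^2}{2}
delta_P = 0.04·(86/0.08)·0.5·1020·1.22²/1000 = 32.64 kPa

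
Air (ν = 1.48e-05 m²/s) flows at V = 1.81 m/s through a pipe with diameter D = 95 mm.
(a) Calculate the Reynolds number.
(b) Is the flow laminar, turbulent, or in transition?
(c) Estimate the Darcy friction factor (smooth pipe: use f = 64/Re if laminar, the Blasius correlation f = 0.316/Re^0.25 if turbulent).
(a) Re = V·D/ν = 1.81·0.095/1.48e-05 = 11618
(b) Flow regime: turbulent (Re > 4000)
(c) Friction factor: f = 0.316/Re^0.25 = 0.316/11618^0.25 = 0.03044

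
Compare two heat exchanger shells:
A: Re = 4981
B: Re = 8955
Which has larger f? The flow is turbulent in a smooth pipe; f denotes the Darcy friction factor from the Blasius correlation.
f(A) = 0.03761, f(B) = 0.03248. Answer: A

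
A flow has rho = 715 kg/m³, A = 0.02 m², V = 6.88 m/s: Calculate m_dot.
Formula: \dot{m} = \rho A V
m_dot = 715·0.02·6.88 = 98.38 kg/s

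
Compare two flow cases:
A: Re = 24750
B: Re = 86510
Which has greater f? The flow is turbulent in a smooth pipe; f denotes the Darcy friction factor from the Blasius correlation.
f(A) = 0.02519, f(B) = 0.01843. Answer: A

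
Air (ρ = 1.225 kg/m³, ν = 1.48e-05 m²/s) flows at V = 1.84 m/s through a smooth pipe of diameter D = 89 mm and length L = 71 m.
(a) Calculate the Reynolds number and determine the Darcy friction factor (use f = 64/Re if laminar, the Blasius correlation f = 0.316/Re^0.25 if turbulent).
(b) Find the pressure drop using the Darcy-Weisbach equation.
(a) Re = V·D/ν = 1.84·0.089/1.48e-05 = 11065 → turbulent (Re > 4000); f = 0.316/Re^0.25 = 0.316/11065^0.25 = 0.030811
(b) Darcy-Weisbach: ΔP = f·(L/D)·½ρV²/1000 = 0.030811·(71/0.089)·½·1.225·1.84²/1000 = 0.05097 kPa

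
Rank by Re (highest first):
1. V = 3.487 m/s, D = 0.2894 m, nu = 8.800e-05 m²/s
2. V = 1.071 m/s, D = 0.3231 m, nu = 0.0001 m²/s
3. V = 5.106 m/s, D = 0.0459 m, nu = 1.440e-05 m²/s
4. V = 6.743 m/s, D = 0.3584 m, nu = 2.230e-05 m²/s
Case 1: Re = 11467
Case 2: Re = 3460
Case 3: Re = 16275
Case 4: Re = 108372
Ranking (highest first): 4, 3, 1, 2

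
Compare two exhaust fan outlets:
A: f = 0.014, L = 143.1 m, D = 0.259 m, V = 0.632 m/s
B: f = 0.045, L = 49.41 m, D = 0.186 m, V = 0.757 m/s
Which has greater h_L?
h_L(A) = 0.1575 m, h_L(B) = 0.3491 m. Answer: B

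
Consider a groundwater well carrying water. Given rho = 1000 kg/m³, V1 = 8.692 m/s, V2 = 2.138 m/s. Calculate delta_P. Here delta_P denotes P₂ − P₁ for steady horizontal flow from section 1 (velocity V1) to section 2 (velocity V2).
Formula: \Delta P = \frac{1}{2} \rho (V_1^2 - V_2^2)
delta_P = 0.5·1000·(8.692² − 2.138²)/1000 = 35.49 kPa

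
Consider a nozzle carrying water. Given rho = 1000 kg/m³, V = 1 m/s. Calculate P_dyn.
Formula: P_{dyn} = \frac{1}{2} \rho V^2
P_dyn = 0.5·1000·1²/1000 = 0.5 kPa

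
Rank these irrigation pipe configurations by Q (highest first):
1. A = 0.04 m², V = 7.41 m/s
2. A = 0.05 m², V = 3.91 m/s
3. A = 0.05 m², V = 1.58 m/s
Case 1: Q = 296.4 L/s
Case 2: Q = 195.5 L/s
Case 3: Q = 79 L/s
Ranking (highest first): 1, 2, 3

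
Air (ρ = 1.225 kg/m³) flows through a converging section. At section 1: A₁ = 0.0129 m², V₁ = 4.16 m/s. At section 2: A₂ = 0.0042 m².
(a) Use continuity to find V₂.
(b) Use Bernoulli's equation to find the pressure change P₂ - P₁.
(a) Continuity: A₁V₁=A₂V₂ -> V₂=A₁V₁/A₂=0.0129*4.16/0.0042=12.78 m/s
(b) Bernoulli: P₂-P₁=0.5*rho*(V₁^2-V₂^2)/1000=0.5*1.225*(4.16^2-12.78^2)/1000=-0.08944 kPa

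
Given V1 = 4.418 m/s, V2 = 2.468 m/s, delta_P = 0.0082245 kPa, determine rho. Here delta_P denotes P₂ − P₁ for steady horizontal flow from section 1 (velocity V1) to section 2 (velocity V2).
Formula: \Delta P = \frac{1}{2} \rho (V_1^2 - V_2^2)
Substituting knowns: 0.0082245 = 0.5·rho·(4.418² − 2.468²)/1000
Solving for rho: rho = 2·(0.0082245·1000)/(4.418² − 2.468²) = 1.225 kg/m³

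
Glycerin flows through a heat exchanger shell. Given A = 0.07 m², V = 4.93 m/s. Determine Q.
Formula: Q = A V
Q = 0.07·4.93·1000 = 345.1 L/s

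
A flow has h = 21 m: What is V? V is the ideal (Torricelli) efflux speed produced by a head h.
Formula: V = \sqrt{2 g h}
V = √(2·9.81·21) = 20.3 m/s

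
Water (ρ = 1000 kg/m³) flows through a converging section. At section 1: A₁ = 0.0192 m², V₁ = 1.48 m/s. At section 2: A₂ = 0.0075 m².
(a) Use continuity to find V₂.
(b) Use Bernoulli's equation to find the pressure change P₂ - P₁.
(a) Continuity: A₁V₁=A₂V₂ -> V₂=A₁V₁/A₂=0.0192*1.48/0.0075=3.79 m/s
(b) Bernoulli: P₂-P₁=0.5*rho*(V₁^2-V₂^2)/1000=0.5*1000*(1.48^2-3.79^2)/1000=-6.087 kPa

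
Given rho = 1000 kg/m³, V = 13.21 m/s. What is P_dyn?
Formula: P_{dyn} = \frac{1}{2} \rho V^2
P_dyn = 0.5·1000·13.21²/1000 = 87.25 kPa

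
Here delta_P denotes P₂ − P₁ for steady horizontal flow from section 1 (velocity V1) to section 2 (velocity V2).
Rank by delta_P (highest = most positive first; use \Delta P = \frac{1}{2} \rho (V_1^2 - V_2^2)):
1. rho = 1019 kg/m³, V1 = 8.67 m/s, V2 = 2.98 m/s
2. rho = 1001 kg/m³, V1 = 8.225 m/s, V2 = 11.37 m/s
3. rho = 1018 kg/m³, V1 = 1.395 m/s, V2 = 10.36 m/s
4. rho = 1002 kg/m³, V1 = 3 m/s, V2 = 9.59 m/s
Case 1: delta_P = 33.77 kPa
Case 2: delta_P = -30.84 kPa
Case 3: delta_P = -53.64 kPa
Case 4: delta_P = -41.57 kPa
Ranking (highest first): 1, 2, 4, 3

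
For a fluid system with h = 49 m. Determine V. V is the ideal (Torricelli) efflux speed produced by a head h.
Formula: V = \sqrt{2 g h}
V = √(2·9.81·49) = 31.01 m/s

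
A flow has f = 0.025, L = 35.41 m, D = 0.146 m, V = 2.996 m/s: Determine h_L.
Formula: h_L = f \frac{L}{D} \frac{V^2}{2g}
h_L = 0.025·(35.41/0.146)·2.996²/(2·9.81) = 2.774 m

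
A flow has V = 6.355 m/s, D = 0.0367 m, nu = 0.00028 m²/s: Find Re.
Formula: Re = \frac{V D}{\nu}
Re = 6.355·0.0367/0.00028 = 833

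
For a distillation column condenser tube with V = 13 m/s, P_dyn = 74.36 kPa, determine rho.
Formula: P_{dyn} = \frac{1}{2} \rho V^2
Substituting knowns: 74.36 = 0.5·rho·13²/1000
Solving for rho: rho = 2·(74.36·1000)/13² = 880 kg/m³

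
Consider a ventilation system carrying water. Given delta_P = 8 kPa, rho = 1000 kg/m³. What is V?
Formula: V = \sqrt{\frac{2 \Delta P}{\rho}}
V = √(2·(8·1000)/1000) = 4 m/s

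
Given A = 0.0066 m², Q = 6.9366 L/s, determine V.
Formula: Q = A V
Substituting knowns: 6.9366 = 0.0066·V·1000
Solving for V: V = (6.9366/1000)/0.0066 = 1.051 m/s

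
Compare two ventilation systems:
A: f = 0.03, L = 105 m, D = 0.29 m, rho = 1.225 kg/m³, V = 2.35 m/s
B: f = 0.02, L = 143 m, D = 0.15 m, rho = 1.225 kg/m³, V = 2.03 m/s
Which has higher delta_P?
delta_P(A) = 0.03674 kPa, delta_P(B) = 0.04813 kPa. Answer: B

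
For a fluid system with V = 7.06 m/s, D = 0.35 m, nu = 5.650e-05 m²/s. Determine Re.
Formula: Re = \frac{V D}{\nu}
Re = 7.06·0.35/5.650e-05 = 43735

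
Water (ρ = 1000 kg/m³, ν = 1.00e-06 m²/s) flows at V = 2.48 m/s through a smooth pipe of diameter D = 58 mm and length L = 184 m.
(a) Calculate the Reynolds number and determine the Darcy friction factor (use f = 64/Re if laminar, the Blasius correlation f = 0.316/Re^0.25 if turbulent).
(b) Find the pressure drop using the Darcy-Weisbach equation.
(a) Re = V·D/ν = 2.48·0.058/1.00e-06 = 143840 → turbulent (Re > 4000); f = 0.316/Re^0.25 = 0.316/143840^0.25 = 0.016226 (Blasius is strictly valid for Re ≲ 1e5; used here as the smooth-pipe estimate the problem specifies)
(b) Darcy-Weisbach: ΔP = f·(L/D)·½ρV²/1000 = 0.016226·(184/0.058)·½·1000·2.48²/1000 = 158.3 kPa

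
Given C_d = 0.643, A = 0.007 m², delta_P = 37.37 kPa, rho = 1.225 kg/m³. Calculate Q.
Formula: Q = C_d A \sqrt{\frac{2 \Delta P}{\rho}}
Q = 0.643·0.007·√(2·(37.37·1000)/1.225)·1000 = 1112 L/s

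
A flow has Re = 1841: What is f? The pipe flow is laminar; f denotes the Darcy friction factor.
Formula: f = \frac{64}{Re}
f = 64/1841 = 0.03476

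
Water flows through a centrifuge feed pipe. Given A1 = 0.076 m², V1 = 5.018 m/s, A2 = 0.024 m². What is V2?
Formula: V_2 = \frac{A_1 V_1}{A_2}
V2 = 0.076·5.018/0.024 = 15.89 m/s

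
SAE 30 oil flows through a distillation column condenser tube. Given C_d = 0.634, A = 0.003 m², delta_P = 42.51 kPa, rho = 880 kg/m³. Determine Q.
Formula: Q = C_d A \sqrt{\frac{2 \Delta P}{\rho}}
Q = 0.634·0.003·√(2·(42.51·1000)/880)·1000 = 18.7 L/s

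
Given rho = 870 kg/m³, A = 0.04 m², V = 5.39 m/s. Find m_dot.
Formula: \dot{m} = \rho A V
m_dot = 870·0.04·5.39 = 187.6 kg/s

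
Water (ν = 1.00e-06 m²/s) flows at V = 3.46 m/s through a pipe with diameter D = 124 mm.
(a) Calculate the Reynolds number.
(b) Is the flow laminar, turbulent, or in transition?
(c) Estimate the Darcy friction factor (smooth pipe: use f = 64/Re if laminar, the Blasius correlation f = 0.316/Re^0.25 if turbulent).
(a) Re = V·D/ν = 3.46·0.124/1.00e-06 = 429040
(b) Flow regime: turbulent (Re > 4000)
(c) Friction factor: f = 0.316/Re^0.25 = 0.316/429040^0.25 = 0.01235 (Blasius is strictly valid for Re ≲ 1e5; used here as the smooth-pipe estimate the problem specifies)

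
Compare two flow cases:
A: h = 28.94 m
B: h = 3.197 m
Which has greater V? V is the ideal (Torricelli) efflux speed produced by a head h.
V(A) = 23.83 m/s, V(B) = 7.92 m/s. Answer: A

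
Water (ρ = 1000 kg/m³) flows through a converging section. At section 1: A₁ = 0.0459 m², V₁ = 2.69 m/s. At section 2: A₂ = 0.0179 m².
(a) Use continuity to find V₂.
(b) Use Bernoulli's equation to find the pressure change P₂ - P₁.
(a) Continuity: A₁V₁=A₂V₂ -> V₂=A₁V₁/A₂=0.0459*2.69/0.0179=6.90 m/s
(b) Bernoulli: P₂-P₁=0.5*rho*(V₁^2-V₂^2)/1000=0.5*1000*(2.69^2-6.90^2)/1000=-20.19 kPa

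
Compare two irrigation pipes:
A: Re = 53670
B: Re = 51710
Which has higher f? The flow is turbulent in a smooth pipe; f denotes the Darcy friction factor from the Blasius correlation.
f(A) = 0.02076, f(B) = 0.02096. Answer: B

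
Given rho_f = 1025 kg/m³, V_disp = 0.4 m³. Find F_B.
Formula: F_B = \rho_f g V_{disp}
F_B = 1025·9.81·0.4 = 4022 N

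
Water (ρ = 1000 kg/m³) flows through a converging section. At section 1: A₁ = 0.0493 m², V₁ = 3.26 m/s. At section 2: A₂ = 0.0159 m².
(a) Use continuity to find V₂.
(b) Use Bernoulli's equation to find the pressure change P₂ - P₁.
(a) Continuity: A₁V₁=A₂V₂ -> V₂=A₁V₁/A₂=0.0493*3.26/0.0159=10.11 m/s
(b) Bernoulli: P₂-P₁=0.5*rho*(V₁^2-V₂^2)/1000=0.5*1000*(3.26^2-10.11^2)/1000=-45.79 kPa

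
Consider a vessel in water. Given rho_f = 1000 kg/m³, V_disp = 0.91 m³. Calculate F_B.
Formula: F_B = \rho_f g V_{disp}
F_B = 1000·9.81·0.91 = 8927 N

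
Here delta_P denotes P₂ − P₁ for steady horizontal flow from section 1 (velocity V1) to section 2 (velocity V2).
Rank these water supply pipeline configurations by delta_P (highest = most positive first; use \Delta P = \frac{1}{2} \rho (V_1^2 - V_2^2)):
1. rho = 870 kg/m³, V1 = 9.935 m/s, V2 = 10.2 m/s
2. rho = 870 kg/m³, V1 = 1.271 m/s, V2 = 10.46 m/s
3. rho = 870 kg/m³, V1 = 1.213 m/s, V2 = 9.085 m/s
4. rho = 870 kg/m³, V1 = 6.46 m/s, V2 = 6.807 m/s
Case 1: delta_P = -2.321 kPa
Case 2: delta_P = -46.89 kPa
Case 3: delta_P = -35.26 kPa
Case 4: delta_P = -2.003 kPa
Ranking (highest first): 4, 1, 3, 2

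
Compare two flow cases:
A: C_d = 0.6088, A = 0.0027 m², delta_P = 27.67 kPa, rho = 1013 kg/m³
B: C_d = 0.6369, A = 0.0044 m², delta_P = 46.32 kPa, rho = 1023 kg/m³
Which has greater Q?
Q(A) = 12.15 L/s, Q(B) = 26.67 L/s. Answer: B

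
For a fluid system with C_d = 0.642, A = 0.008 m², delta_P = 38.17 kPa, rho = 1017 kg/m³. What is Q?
Formula: Q = C_d A \sqrt{\frac{2 \Delta P}{\rho}}
Q = 0.642·0.008·√(2·(38.17·1000)/1017)·1000 = 44.5 L/s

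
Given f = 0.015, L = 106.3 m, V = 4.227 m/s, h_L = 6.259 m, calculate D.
Formula: h_L = f \frac{L}{D} \frac{V^2}{2g}
Substituting knowns: 6.259 = 0.015·(106.3/D)·4.227²/(2·9.81)
Solving for D: D = 0.015·106.3·4.227²/(2·9.81·6.259) = 0.232 m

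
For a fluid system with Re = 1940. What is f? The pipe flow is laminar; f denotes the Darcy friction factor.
Formula: f = \frac{64}{Re}
f = 64/1940 = 0.03299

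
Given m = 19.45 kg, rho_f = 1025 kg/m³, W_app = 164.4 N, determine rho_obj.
Formula: W_{app} = mg\left(1 - \frac{\rho_f}{\rho_{obj}}\right)
Substituting knowns: 164.4 = 19.45·9.81·(1 − 1025/rho_obj)
Solving for rho_obj: rho_obj = 1025/(1 − 164.4/(19.45·9.81)) = 7407 kg/m³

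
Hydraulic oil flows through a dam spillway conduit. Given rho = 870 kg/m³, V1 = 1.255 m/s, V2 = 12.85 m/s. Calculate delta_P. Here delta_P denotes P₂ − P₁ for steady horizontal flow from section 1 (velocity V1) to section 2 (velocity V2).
Formula: \Delta P = \frac{1}{2} \rho (V_1^2 - V_2^2)
delta_P = 0.5·870·(1.255² − 12.85²)/1000 = -71.14 kPa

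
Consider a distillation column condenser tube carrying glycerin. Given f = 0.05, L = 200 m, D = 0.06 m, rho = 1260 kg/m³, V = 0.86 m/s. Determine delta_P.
Formula: \Delta P = f \frac{L}{D} \frac{\rho V^2}{2}
delta_P = 0.05·(200/0.06)·0.5·1260·0.86²/1000 = 77.66 kPa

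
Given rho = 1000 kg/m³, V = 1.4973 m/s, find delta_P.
Formula: V = \sqrt{\frac{2 \Delta P}{\rho}}
Substituting knowns: 1.4973 = √(2·(delta_P·1000)/1000)
Solving for delta_P: delta_P = 1.4973²·1000/2/1000 = 1.121 kPa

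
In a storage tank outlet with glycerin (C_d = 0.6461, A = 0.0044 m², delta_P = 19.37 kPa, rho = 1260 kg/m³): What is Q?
Formula: Q = C_d A \sqrt{\frac{2 \Delta P}{\rho}}
Q = 0.6461·0.0044·√(2·(19.37·1000)/1260)·1000 = 15.76 L/s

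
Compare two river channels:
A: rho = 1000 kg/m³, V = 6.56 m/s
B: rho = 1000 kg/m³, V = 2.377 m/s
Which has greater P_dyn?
P_dyn(A) = 21.52 kPa, P_dyn(B) = 2.825 kPa. Answer: A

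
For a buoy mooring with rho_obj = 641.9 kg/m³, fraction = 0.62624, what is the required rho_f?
Formula: f_{sub} = \frac{\rho_{obj}}{\rho_f}
Substituting knowns: 0.62624 = 641.9/rho_f
Solving for rho_f: rho_f = 641.9/0.62624 = 1025 kg/m³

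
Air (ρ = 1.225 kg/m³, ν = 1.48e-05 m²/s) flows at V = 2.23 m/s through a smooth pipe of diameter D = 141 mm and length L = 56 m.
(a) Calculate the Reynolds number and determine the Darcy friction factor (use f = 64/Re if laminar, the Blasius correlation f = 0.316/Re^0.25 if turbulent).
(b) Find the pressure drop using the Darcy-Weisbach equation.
(a) Re = V·D/ν = 2.23·0.141/1.48e-05 = 21245 → turbulent (Re > 4000); f = 0.316/Re^0.25 = 0.316/21245^0.25 = 0.026174
(b) Darcy-Weisbach: ΔP = f·(L/D)·½ρV²/1000 = 0.026174·(56/0.141)·½·1.225·2.23²/1000 = 0.03166 kPa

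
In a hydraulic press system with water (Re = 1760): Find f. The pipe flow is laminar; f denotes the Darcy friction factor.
Formula: f = \frac{64}{Re}
f = 64/1760 = 0.03636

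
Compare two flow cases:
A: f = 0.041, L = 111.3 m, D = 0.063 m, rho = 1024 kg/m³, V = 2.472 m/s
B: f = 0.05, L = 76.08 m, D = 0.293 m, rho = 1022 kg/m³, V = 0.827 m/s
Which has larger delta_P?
delta_P(A) = 226.6 kPa, delta_P(B) = 4.537 kPa. Answer: A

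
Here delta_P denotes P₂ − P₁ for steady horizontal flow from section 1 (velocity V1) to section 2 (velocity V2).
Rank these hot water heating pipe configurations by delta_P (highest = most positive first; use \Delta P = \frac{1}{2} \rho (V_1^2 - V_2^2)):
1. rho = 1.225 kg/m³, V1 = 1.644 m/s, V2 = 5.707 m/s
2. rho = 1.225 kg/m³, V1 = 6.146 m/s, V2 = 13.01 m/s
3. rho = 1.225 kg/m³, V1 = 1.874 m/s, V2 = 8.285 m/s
Case 1: delta_P = -0.01829 kPa
Case 2: delta_P = -0.08054 kPa
Case 3: delta_P = -0.03989 kPa
Ranking (highest first): 1, 3, 2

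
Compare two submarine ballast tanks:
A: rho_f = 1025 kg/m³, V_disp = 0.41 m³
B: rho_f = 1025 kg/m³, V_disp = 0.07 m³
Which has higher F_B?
F_B(A) = 4123 N, F_B(B) = 703.9 N. Answer: A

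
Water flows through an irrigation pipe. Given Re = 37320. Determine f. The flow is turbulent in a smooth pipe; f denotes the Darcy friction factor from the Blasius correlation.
Formula: f = \frac{0.316}{Re^{0.25}}
f = 0.316/37320^0.25 = 0.02274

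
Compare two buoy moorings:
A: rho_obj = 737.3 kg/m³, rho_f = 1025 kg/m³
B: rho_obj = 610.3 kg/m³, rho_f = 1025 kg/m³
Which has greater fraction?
fraction(A) = 0.7193, fraction(B) = 0.5954. Answer: A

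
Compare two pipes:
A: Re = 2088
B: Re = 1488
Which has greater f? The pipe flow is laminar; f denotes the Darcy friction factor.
f(A) = 0.03065, f(B) = 0.04301. Answer: B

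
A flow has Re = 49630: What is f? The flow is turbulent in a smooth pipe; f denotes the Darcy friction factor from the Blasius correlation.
Formula: f = \frac{0.316}{Re^{0.25}}
f = 0.316/49630^0.25 = 0.02117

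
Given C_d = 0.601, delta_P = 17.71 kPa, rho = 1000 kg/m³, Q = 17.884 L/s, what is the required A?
Formula: Q = C_d A \sqrt{\frac{2 \Delta P}{\rho}}
Substituting knowns: 17.884 = 0.601·A·√(2·(17.71·1000)/1000)·1000
Solving for A: A = (17.884/1000)/(0.601·√(2·(17.71·1000)/1000)) = 0.005 m²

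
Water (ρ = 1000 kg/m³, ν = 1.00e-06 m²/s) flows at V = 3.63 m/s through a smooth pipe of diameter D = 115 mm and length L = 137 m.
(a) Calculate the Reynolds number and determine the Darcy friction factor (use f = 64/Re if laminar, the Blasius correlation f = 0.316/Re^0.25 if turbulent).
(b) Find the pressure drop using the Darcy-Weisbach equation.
(a) Re = V·D/ν = 3.63·0.115/1.00e-06 = 417450 → turbulent (Re > 4000); f = 0.316/Re^0.25 = 0.316/417450^0.25 = 0.012432 (Blasius is strictly valid for Re ≲ 1e5; used here as the smooth-pipe estimate the problem specifies)
(b) Darcy-Weisbach: ΔP = f·(L/D)·½ρV²/1000 = 0.012432·(137/0.115)·½·1000·3.63²/1000 = 97.58 kPa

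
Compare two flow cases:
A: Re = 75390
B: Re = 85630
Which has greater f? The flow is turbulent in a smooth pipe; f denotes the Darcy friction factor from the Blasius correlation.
f(A) = 0.01907, f(B) = 0.01847. Answer: A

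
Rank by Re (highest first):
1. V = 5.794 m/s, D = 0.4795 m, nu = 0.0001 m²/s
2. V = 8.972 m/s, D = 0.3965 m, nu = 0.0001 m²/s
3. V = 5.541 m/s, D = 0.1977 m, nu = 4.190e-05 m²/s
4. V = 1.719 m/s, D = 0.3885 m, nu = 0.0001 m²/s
Case 1: Re = 27782
Case 2: Re = 35574
Case 3: Re = 26145
Case 4: Re = 6678
Ranking (highest first): 2, 1, 3, 4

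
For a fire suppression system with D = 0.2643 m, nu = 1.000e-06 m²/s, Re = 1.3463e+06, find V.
Formula: Re = \frac{V D}{\nu}
Substituting knowns: 1.3463e+06 = V·0.2643/1.000e-06
Solving for V: V = 1.3463e+06·1.000e-06/0.2643 = 5.094 m/s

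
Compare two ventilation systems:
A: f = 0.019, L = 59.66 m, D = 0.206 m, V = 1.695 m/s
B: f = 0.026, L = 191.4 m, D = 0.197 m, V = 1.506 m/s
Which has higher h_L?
h_L(A) = 0.8058 m, h_L(B) = 2.92 m. Answer: B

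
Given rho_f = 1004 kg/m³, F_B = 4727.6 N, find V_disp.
Formula: F_B = \rho_f g V_{disp}
Substituting knowns: 4727.6 = 1004·9.81·V_disp
Solving for V_disp: V_disp = 4727.6/(1004·9.81) = 0.48 m³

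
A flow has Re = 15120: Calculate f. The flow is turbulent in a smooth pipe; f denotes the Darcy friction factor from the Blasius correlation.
Formula: f = \frac{0.316}{Re^{0.25}}
f = 0.316/15120^0.25 = 0.0285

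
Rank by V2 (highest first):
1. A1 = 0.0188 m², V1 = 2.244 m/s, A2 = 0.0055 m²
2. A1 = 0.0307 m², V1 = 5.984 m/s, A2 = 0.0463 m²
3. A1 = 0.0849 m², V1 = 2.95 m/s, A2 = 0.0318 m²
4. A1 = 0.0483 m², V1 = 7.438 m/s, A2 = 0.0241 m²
Case 1: V2 = 7.67 m/s
Case 2: V2 = 3.968 m/s
Case 3: V2 = 7.876 m/s
Case 4: V2 = 14.91 m/s
Ranking (highest first): 4, 3, 1, 2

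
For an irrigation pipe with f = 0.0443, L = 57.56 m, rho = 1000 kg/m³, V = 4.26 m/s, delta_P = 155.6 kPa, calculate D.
Formula: \Delta P = f \frac{L}{D} \frac{\rho V^2}{2}
Substituting knowns: 155.6 = 0.0443·(57.56/D)·0.5·1000·4.26²/1000
Solving for D: D = 0.0443·57.56·0.5·1000·4.26²/(155.6·1000) = 0.1487 m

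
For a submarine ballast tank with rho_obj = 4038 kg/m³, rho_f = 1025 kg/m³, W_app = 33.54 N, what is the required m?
Formula: W_{app} = mg\left(1 - \frac{\rho_f}{\rho_{obj}}\right)
Substituting knowns: 33.54 = m·9.81·(1 − 1025/4038)
Solving for m: m = 33.54/(9.81·(1 − 1025/4038)) = 4.582 kg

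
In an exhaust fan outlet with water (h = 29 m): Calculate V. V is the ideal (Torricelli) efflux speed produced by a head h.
Formula: V = \sqrt{2 g h}
V = √(2·9.81·29) = 23.85 m/s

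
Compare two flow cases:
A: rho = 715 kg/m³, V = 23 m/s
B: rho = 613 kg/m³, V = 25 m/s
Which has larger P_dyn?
P_dyn(A) = 189.1 kPa, P_dyn(B) = 191.6 kPa. Answer: B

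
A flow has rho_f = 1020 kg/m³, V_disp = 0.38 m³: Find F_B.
Formula: F_B = \rho_f g V_{disp}
F_B = 1020·9.81·0.38 = 3802 N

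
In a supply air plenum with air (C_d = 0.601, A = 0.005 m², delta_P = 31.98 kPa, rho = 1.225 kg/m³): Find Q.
Formula: Q = C_d A \sqrt{\frac{2 \Delta P}{\rho}}
Q = 0.601·0.005·√(2·(31.98·1000)/1.225)·1000 = 686.6 L/s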